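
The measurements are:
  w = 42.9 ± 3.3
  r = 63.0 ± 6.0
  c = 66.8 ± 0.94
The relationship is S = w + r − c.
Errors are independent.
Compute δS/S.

S is a linear combination, so absolute uncertainties add in quadrature:
  (δw)² = 10.9;  (δr)² = 36.0;  (δc)² = 0.884
δS = √(47.8) = 6.91
S = 39.1, so δS/S = 6.91/39.1 = 0.177.

0.177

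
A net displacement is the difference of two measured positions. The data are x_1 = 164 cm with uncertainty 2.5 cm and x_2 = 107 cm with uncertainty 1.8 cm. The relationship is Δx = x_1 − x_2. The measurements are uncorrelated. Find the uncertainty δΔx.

Sums and differences: (δΔx)² = Σ (cᵢ δxᵢ)².
  (δx_1)² = 6.25;  (δx_2)² = 3.24
δΔx = √(9.49) = 3.08 cm

3.08 cm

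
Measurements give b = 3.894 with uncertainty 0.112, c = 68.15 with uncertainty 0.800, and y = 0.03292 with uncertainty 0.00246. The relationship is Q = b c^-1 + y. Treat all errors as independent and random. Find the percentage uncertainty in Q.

3.37%

Let p = b·c^-1 = 0.05714. δp/p = √((1·δb/b)² + (-1·δc/c)²) = √(0.000827 + 0.000138) = 0.0311, so δp = 0.00178.
Q = p + y: δQ = √(δp² + δy²) = √(3.15e-06 + 6.05e-06) = 0.00303
Q = 0.09006, so δQ/Q = 0.00303/0.09006 = 0.0337.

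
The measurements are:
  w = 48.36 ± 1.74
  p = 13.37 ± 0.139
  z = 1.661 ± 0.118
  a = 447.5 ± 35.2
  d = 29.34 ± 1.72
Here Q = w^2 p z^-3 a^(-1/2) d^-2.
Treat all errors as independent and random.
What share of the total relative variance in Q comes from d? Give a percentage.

(δQ/Q)² = (2·δw/w)² + (1·δp/p)² + (-3·δz/z)² + (−½·δa/a)² + (-2·δd/d)²
  w term: (2×0.0360)² = 0.00518
  p term: (1×0.0104)² = 0.000108
  z term: (-3×0.0710)² = 0.0454
  a term: (-0.5×0.0787)² = 0.00155
  d term: (-2×0.0586)² = 0.0137
Total = 0.0660. Share from d = 0.0137/0.0660 = 0.208.

20.8%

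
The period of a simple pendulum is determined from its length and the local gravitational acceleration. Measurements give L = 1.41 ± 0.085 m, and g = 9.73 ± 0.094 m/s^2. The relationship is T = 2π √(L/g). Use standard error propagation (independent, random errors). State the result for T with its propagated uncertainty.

Products/powers → add relative errors in quadrature, weighted by exponent:
  (½·δL/L)² = (0.5×0.0603)² = 0.000909;  (−½·δg/g)² = (-0.5×0.00966)² = 2.33e-05
δT/T = √(0.000932) = 0.0305
T = 2.39 s, so δT = 0.0305 × 2.39 = 0.0730 s.

2.39 ± 0.0730 s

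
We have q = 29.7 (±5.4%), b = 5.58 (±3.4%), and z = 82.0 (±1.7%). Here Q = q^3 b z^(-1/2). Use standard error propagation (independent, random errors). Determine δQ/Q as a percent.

16.6%

Q is a product of powers, so relative uncertainties combine in quadrature:
  (3·δq/q)² = (3×0.0540)² = 0.0262;  (1·δb/b)² = (1×0.0340)² = 0.00116;  (−½·δz/z)² = (-0.5×0.0170)² = 7.23e-05
δQ/Q = √(0.0275) = 0.166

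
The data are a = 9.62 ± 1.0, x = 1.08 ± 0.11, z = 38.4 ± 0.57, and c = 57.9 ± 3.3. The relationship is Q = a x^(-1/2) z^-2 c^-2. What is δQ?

Relative error in a monomial: (δQ/Q)² = Σ (nᵢ · δxᵢ/xᵢ)².
  (1·δa/a)² = (1×0.104)² = 0.0108;  (−½·δx/x)² = (-0.5×0.102)² = 0.00259;  (-2·δz/z)² = (-2×0.0148)² = 0.000881;  (-2·δc/c)² = (-2×0.0570)² = 0.0130
δQ/Q = √(0.0273) = 0.165
Q = 1.87e-06, so δQ = 0.165 × 1.87e-06 = 3.09e-07.

3.09e-07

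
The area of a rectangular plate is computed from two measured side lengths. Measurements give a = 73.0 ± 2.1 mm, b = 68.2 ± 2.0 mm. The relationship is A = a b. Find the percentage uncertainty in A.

Each factor contributes (exponent × relative error)² to (δA/A)²:
  (1·δa/a)² = (1×0.0288)² = 0.000828;  (1·δb/b)² = (1×0.0293)² = 0.000860
δA/A = √(0.00169) = 0.0411

4.11%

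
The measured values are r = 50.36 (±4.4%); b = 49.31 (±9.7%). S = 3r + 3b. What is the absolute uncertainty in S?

S is a linear combination, so absolute uncertainties add in quadrature:
  (3·δr)² = 44.2;  (3·δb)² = 206
δS = √(250) = 15.8

15.8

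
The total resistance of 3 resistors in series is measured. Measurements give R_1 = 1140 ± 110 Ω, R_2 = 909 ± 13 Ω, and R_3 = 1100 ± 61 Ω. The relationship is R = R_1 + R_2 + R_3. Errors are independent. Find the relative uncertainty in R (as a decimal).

0.0402

Sums and differences: (δR)² = Σ (cᵢ δxᵢ)².
  (δR_1)² = 12100;  (δR_2)² = 169;  (δR_3)² = 3720
δR = √(16000) = 126 Ω
R = 3150 Ω, so δR/R = 126/3150 = 0.0402.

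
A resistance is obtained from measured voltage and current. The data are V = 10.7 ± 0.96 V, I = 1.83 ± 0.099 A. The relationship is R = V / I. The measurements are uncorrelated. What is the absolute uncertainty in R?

0.613 Ω

For a monomial R ∝ V, I^-1, fractional errors add in quadrature:
  (1·δV/V)² = (1×0.0897)² = 0.00805;  (-1·δI/I)² = (-1×0.0541)² = 0.00293
δR/R = √(0.0110) = 0.105
R = 5.85 Ω, so δR = 0.105 × 5.85 = 0.613 Ω.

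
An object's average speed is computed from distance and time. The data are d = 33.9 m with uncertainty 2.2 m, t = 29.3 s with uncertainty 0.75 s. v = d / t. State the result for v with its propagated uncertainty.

1.16 ± 0.0807 m/s

Products/powers → add relative errors in quadrature, weighted by exponent:
  (1·δd/d)² = (1×0.0649)² = 0.00421;  (-1·δt/t)² = (-1×0.0256)² = 0.000655
δv/v = √(0.00487) = 0.0698
v = 1.16 m/s, so δv = 0.0698 × 1.16 = 0.0807 m/s.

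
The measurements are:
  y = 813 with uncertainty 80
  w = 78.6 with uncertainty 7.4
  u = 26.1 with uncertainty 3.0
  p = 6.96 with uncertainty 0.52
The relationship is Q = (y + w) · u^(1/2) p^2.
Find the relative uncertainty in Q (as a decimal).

Let h = y + w = 892. δh = √(δy² + δw²) = √(6400 + 54.8) = 80.3, so δh/h = 0.0901.
Q is then a monomial in h, u, p:
δQ/Q = √((δh/h)² + (½·δu/u)² + (2·δp/p)²) = √(0.00812 + 0.00330 + 0.0223) = 0.184

0.184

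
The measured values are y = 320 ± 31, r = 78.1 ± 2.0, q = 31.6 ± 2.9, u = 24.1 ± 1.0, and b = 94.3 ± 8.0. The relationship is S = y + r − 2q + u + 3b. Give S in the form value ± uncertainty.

Each term contributes (cᵢ δxᵢ)² to (δS)²:
  (δy)² = 961;  (δr)² = 4.00;  (2·δq)² = 33.6;  (δu)² = 1.00;  (3·δb)² = 576
δS = √(1580) = 39.7
S = 642.

642 ± 39.7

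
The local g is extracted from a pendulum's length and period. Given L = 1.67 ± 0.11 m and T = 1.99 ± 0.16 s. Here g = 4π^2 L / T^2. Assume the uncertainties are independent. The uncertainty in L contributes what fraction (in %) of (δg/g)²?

14.4%

(δg/g)² = (1·δL/L)² + (-2·δT/T)²
  L term: (1×0.0659)² = 0.00434
  T term: (-2×0.0804)² = 0.0259
Total = 0.0302. Share from L = 0.00434/0.0302 = 0.144.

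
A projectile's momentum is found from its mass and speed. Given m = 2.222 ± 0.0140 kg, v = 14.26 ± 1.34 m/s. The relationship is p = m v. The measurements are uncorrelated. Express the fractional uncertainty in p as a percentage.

p is a product of powers, so relative uncertainties combine in quadrature:
  (1·δm/m)² = (1×0.00630)² = 3.97e-05;  (1·δv/v)² = (1×0.0940)² = 0.00883
δp/p = √(0.00887) = 0.0942

9.42%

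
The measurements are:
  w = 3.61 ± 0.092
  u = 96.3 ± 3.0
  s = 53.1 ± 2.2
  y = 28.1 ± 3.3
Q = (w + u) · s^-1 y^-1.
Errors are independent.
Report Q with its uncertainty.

0.0670 ± 0.00858

Let h = w + u = 99.9. δh = √(δw² + δu²) = √(0.00846 + 9.00) = 3.00, so δh/h = 0.0300.
Q is then a monomial in h, s, y:
δQ/Q = √((δh/h)² + (-1·δs/s)² + (-1·δy/y)²) = √(0.000902 + 0.00172 + 0.0138) = 0.128
Q = 0.0670, so δQ = 0.128 × 0.0670 = 0.00858.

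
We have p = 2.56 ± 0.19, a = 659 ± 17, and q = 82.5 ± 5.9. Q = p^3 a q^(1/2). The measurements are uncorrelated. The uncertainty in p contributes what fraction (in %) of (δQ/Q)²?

(δQ/Q)² = (3·δp/p)² + (1·δa/a)² + (½·δq/q)²
  p term: (3×0.0742)² = 0.0496
  a term: (1×0.0258)² = 0.000665
  q term: (0.5×0.0715)² = 0.00128
Total = 0.0515. Share from p = 0.0496/0.0515 = 0.962.

96.2%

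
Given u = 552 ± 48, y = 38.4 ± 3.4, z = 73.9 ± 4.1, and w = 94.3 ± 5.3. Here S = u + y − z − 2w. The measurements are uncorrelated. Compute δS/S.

0.151

Absolute uncertainties add in quadrature for a linear combination:
  (δu)² = 2300;  (δy)² = 11.6;  (δz)² = 16.8;  (2·δw)² = 112
δS = √(2440) = 49.4
S = 328, so δS/S = 49.4/328 = 0.151.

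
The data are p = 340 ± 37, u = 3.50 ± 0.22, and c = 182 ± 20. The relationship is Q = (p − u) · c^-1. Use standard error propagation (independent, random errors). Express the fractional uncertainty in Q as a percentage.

Let w = p − u = 336. δw = √(δp² + δu²) = √(1370 + 0.0484) = 37.0, so δw/w = 0.110.
Q is then a monomial in w, c:
δQ/Q = √((δw/w)² + (-1·δc/c)²) = √(0.0121 + 0.0121) = 0.155

15.5%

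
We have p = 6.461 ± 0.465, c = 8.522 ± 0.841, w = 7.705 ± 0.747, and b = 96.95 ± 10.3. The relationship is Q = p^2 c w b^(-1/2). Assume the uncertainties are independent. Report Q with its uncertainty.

278.4 ± 57.5

For a monomial Q ∝ p^2, c, w, b^(-1/2), fractional errors add in quadrature:
  (2·δp/p)² = (2×0.0720)² = 0.0207;  (1·δc/c)² = (1×0.0987)² = 0.00974;  (1·δw/w)² = (1×0.0970)² = 0.00940;  (−½·δb/b)² = (-0.5×0.106)² = 0.00282
δQ/Q = √(0.0427) = 0.207
Q = 278.4, so δQ = 0.207 × 278.4 = 57.5.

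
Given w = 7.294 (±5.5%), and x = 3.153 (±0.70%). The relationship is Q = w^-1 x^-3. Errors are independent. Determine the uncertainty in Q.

Relative error in a monomial: (δQ/Q)² = Σ (nᵢ · δxᵢ/xᵢ)².
  (-1·δw/w)² = (-1×0.0550)² = 0.00302;  (-3·δx/x)² = (-3×0.00700)² = 0.000441
δQ/Q = √(0.00347) = 0.0589
Q = 0.004374, so δQ = 0.0589 × 0.004374 = 0.000257.

0.000257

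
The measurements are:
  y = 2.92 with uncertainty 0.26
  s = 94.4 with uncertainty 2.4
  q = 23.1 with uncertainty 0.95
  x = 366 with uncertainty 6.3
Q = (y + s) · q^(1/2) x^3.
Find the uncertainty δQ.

Let u = y + s = 97.3. δu = √(δy² + δs²) = √(0.0676 + 5.76) = 2.41, so δu/u = 0.0248.
Q is then a monomial in u, q, x:
δQ/Q = √((δu/u)² + (½·δq/q)² + (3·δx/x)²) = √(0.000615 + 0.000423 + 0.00267) = 0.0609
Q = 2.29e+10, so δQ = 0.0609 × 2.29e+10 = 1.4e+09.

1.4e+09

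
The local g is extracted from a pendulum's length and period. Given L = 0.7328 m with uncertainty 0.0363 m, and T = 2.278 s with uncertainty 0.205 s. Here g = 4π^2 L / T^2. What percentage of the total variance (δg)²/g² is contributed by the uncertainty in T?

(δg/g)² = (1·δL/L)² + (-2·δT/T)²
  L term: (1×0.0495)² = 0.00245
  T term: (-2×0.0900)² = 0.0324
Total = 0.0348. Share from T = 0.0324/0.0348 = 0.930.

93.0%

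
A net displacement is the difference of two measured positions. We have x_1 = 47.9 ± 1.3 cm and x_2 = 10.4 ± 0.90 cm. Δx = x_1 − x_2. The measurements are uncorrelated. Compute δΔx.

Δx is a linear combination, so absolute uncertainties add in quadrature:
  (δx_1)² = 1.69;  (δx_2)² = 0.810
δΔx = √(2.50) = 1.58 cm

1.58 cm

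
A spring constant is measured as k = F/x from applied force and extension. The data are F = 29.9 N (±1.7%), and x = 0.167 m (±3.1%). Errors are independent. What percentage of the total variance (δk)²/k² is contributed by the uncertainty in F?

(δk/k)² = (1·δF/F)² + (-1·δx/x)²
  F term: (1×0.0170)² = 0.000289
  x term: (-1×0.0310)² = 0.000961
Total = 0.00125. Share from F = 0.000289/0.00125 = 0.231.

23.1%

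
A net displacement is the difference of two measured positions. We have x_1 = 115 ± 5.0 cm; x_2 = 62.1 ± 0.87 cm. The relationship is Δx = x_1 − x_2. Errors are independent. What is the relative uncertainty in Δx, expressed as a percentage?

9.59%

Sums and differences: (δΔx)² = Σ (cᵢ δxᵢ)².
  (δx_1)² = 25.0;  (δx_2)² = 0.757
δΔx = √(25.8) = 5.08 cm
Δx = 52.9 cm, so δΔx/Δx = 5.08/52.9 = 0.0959.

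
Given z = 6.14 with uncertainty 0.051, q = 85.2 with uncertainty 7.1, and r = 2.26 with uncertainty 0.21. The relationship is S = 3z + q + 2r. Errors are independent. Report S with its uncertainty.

Each term contributes (cᵢ δxᵢ)² to (δS)²:
  (3·δz)² = 0.0234;  (δq)² = 50.4;  (2·δr)² = 0.176
δS = √(50.6) = 7.11
S = 108.

108 ± 7.11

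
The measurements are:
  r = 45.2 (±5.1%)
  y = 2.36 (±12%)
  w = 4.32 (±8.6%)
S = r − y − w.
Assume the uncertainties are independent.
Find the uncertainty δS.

S is a linear combination, so absolute uncertainties add in quadrature:
  (δr)² = 5.31;  (δy)² = 0.0802;  (δw)² = 0.138
δS = √(5.53) = 2.35

2.35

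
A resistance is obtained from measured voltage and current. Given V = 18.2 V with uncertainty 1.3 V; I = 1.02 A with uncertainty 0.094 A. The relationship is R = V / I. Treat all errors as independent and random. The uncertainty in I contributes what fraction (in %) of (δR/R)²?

(δR/R)² = (1·δV/V)² + (-1·δI/I)²
  V term: (1×0.0714)² = 0.00510
  I term: (-1×0.0922)² = 0.00849
Total = 0.0136. Share from I = 0.00849/0.0136 = 0.625.

62.5%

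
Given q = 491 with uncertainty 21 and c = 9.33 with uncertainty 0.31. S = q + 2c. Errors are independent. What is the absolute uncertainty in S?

21.0

Each term contributes (cᵢ δxᵢ)² to (δS)²:
  (δq)² = 441;  (2·δc)² = 0.384
δS = √(441) = 21.0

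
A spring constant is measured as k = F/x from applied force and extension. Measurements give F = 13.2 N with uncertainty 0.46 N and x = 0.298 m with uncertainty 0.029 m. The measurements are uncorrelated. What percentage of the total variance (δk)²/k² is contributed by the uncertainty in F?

11.4%

(δk/k)² = (1·δF/F)² + (-1·δx/x)²
  F term: (1×0.0348)² = 0.00121
  x term: (-1×0.0973)² = 0.00947
Total = 0.0107. Share from F = 0.00121/0.0107 = 0.114.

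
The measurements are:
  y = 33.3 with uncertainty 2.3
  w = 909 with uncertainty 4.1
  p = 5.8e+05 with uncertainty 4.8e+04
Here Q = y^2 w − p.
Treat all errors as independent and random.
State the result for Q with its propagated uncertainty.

Let h = y^2·w = 1.01e+06. δh/h = √((2·δy/y)² + (1·δw/w)²) = √(0.0191 + 2.03e-05) = 0.138, so δh = 1.39e+05.
Q = h − p: δQ = √(δh² + δp²) = √(1.94e+10 + 2.3e+09) = 1.47e+05
Q = 4.28e+05.

(4.28 ± 1.47) × 10^5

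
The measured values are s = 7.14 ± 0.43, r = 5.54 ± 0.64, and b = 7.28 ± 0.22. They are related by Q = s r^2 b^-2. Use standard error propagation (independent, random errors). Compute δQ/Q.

0.246

Relative error in a monomial: (δQ/Q)² = Σ (nᵢ · δxᵢ/xᵢ)².
  (1·δs/s)² = (1×0.0602)² = 0.00363;  (2·δr/r)² = (2×0.116)² = 0.0534;  (-2·δb/b)² = (-2×0.0302)² = 0.00365
δQ/Q = √(0.0607) = 0.246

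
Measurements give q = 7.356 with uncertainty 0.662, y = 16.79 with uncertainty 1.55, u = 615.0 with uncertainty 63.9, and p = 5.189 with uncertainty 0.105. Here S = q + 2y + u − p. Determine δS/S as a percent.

Sums and differences: (δS)² = Σ (cᵢ δxᵢ)².
  (δq)² = 0.438;  (2·δy)² = 9.61;  (δu)² = 4080;  (δp)² = 0.0110
δS = √(4090) = 64.0
S = 650.7, so δS/S = 64.0/650.7 = 0.0983.

9.83%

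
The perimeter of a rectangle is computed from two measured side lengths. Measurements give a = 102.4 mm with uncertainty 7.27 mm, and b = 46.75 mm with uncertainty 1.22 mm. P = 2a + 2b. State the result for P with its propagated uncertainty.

P is a linear combination, so absolute uncertainties add in quadrature:
  (2·δa)² = 211;  (2·δb)² = 5.95
δP = √(217) = 14.7 mm
P = 298.3 mm.

298.3 ± 14.7 mm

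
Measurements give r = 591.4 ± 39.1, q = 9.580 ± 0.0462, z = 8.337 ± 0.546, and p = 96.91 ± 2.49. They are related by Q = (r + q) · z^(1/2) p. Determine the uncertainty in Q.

Let u = r + q = 601.0. δu = √(δr² + δq²) = √(1530 + 0.00213) = 39.1, so δu/u = 0.0651.
Q is then a monomial in u, z, p:
δQ/Q = √((δu/u)² + (½·δz/z)² + (1·δp/p)²) = √(0.00423 + 0.00107 + 0.000660) = 0.0772
Q = 168200, so δQ = 0.0772 × 168200 = 13000.

13000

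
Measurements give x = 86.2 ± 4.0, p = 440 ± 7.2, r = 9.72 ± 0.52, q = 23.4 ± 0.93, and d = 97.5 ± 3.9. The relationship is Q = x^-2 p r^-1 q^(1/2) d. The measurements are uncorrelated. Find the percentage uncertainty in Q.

Since Q is a product/quotient, work with relative uncertainties:
  (-2·δx/x)² = (-2×0.0464)² = 0.00861;  (1·δp/p)² = (1×0.0164)² = 0.000268;  (-1·δr/r)² = (-1×0.0535)² = 0.00286;  (½·δq/q)² = (0.5×0.0397)² = 0.000395;  (1·δd/d)² = (1×0.0400)² = 0.00160
δQ/Q = √(0.0137) = 0.117

11.7%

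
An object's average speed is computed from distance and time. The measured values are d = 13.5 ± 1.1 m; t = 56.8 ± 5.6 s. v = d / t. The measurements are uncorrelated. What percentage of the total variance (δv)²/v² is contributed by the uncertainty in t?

(δv/v)² = (1·δd/d)² + (-1·δt/t)²
  d term: (1×0.0815)² = 0.00664
  t term: (-1×0.0986)² = 0.00972
Total = 0.0164. Share from t = 0.00972/0.0164 = 0.594.

59.4%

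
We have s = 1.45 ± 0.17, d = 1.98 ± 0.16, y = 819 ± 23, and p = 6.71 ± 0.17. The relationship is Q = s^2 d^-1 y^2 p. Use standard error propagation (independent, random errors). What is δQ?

Each factor contributes (exponent × relative error)² to (δQ/Q)²:
  (2·δs/s)² = (2×0.117)² = 0.0550;  (-1·δd/d)² = (-1×0.0808)² = 0.00653;  (2·δy/y)² = (2×0.0281)² = 0.00315;  (1·δp/p)² = (1×0.0253)² = 0.000642
δQ/Q = √(0.0653) = 0.256
Q = 4.78e+06, so δQ = 0.256 × 4.78e+06 = 1.22e+06.

1.22e+06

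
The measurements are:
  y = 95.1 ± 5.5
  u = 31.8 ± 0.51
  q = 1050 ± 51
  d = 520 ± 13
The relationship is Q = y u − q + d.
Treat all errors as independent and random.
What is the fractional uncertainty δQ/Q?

0.0758

Let p = y·u = 3020. δp/p = √((1·δy/y)² + (1·δu/u)²) = √(0.00334 + 0.000257) = 0.0600, so δp = 182.
Q = p − q + d: δQ = √(δp² + δq² + δd²) = √(32900 + 2600 + 169) = 189
Q = 2490, so δQ/Q = 189/2490 = 0.0758.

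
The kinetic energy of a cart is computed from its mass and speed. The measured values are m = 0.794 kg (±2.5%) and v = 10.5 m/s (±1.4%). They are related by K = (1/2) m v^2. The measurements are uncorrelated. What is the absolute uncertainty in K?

1.64 J

Products/powers → add relative errors in quadrature, weighted by exponent:
  (1·δm/m)² = (1×0.0250)² = 0.000625;  (2·δv/v)² = (2×0.0140)² = 0.000784
δK/K = √(0.00141) = 0.0375
K = 43.8 J, so δK = 0.0375 × 43.8 = 1.64 J.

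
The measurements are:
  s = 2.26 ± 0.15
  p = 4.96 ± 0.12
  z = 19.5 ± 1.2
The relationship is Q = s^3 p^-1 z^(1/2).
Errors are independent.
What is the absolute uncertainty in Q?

2.09

Products/powers → add relative errors in quadrature, weighted by exponent:
  (3·δs/s)² = (3×0.0664)² = 0.0396;  (-1·δp/p)² = (-1×0.0242)² = 0.000585;  (½·δz/z)² = (0.5×0.0615)² = 0.000947
δQ/Q = √(0.0412) = 0.203
Q = 10.3, so δQ = 0.203 × 10.3 = 2.09.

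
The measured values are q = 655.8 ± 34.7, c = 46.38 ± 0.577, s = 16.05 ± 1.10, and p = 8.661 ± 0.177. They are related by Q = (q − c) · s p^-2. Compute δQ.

12.8

Let u = q − c = 609.4. δu = √(δq² + δc²) = √(1200 + 0.333) = 34.7, so δu/u = 0.0569.
Q is then a monomial in u, s, p:
δQ/Q = √((δu/u)² + (1·δs/s)² + (-2·δp/p)²) = √(0.00324 + 0.00470 + 0.00167) = 0.0980
Q = 130.4, so δQ = 0.0980 × 130.4 = 12.8.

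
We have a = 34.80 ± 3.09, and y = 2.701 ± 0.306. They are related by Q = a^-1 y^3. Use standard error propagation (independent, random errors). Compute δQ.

Each factor contributes (exponent × relative error)² to (δQ/Q)²:
  (-1·δa/a)² = (-1×0.0888)² = 0.00788;  (3·δy/y)² = (3×0.113)² = 0.116
δQ/Q = √(0.123) = 0.351
Q = 0.5662, so δQ = 0.351 × 0.5662 = 0.199.

0.199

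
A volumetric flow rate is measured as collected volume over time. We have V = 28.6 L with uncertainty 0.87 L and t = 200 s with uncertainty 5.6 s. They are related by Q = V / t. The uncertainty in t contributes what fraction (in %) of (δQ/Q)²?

(δQ/Q)² = (1·δV/V)² + (-1·δt/t)²
  V term: (1×0.0304)² = 0.000925
  t term: (-1×0.0280)² = 0.000784
Total = 0.00171. Share from t = 0.000784/0.00171 = 0.459.

45.9%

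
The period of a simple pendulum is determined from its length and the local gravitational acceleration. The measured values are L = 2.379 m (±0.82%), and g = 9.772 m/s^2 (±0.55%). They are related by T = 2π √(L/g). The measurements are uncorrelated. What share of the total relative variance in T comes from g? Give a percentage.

(δT/T)² = (½·δL/L)² + (−½·δg/g)²
  L term: (0.5×0.00820)² = 1.68e-05
  g term: (-0.5×0.00550)² = 7.56e-06
Total = 2.44e-05. Share from g = 7.56e-06/2.44e-05 = 0.310.

31.0%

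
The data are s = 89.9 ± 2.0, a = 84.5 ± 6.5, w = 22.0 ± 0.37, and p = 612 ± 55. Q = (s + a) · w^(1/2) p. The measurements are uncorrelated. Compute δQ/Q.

Let u = s + a = 174. δu = √(δs² + δa²) = √(4.00 + 42.2) = 6.80, so δu/u = 0.0390.
Q is then a monomial in u, w, p:
δQ/Q = √((δu/u)² + (½·δw/w)² + (1·δp/p)²) = √(0.00152 + 7.07e-05 + 0.00808) = 0.0983

0.0983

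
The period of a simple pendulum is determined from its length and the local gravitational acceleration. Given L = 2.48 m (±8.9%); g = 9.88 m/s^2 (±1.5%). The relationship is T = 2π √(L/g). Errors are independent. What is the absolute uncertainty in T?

Each factor contributes (exponent × relative error)² to (δT/T)²:
  (½·δL/L)² = (0.5×0.0890)² = 0.00198;  (−½·δg/g)² = (-0.5×0.0150)² = 5.62e-05
δT/T = √(0.00204) = 0.0451
T = 3.15 s, so δT = 0.0451 × 3.15 = 0.142 s.

0.142 s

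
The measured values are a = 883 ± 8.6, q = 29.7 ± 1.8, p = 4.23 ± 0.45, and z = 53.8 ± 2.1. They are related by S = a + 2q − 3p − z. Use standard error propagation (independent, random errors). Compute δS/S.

Sums and differences: (δS)² = Σ (cᵢ δxᵢ)².
  (δa)² = 74.0;  (2·δq)² = 13.0;  (3·δp)² = 1.82;  (δz)² = 4.41
δS = √(93.2) = 9.65
S = 876, so δS/S = 9.65/876 = 0.0110.

0.0110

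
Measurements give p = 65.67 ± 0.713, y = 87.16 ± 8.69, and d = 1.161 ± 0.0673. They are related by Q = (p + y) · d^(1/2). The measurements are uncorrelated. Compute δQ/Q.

Let u = p + y = 152.8. δu = √(δp² + δy²) = √(0.508 + 75.5) = 8.72, so δu/u = 0.0571.
Q is then a monomial in u, d:
δQ/Q = √((δu/u)² + (½·δd/d)²) = √(0.00325 + 0.000840) = 0.0640

0.0640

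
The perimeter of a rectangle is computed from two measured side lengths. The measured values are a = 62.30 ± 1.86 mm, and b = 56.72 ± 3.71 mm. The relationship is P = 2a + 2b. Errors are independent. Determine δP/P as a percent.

3.49%

Absolute uncertainties add in quadrature for a linear combination:
  (2·δa)² = 13.8;  (2·δb)² = 55.1
δP = √(68.9) = 8.30 mm
P = 238.0 mm, so δP/P = 8.30/238.0 = 0.0349.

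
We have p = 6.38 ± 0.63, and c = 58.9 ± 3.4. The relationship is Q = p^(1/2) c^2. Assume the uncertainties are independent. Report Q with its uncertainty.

Relative error in a monomial: (δQ/Q)² = Σ (nᵢ · δxᵢ/xᵢ)².
  (½·δp/p)² = (0.5×0.0987)² = 0.00244;  (2·δc/c)² = (2×0.0577)² = 0.0133
δQ/Q = √(0.0158) = 0.126
Q = 8760, so δQ = 0.126 × 8760 = 1100.

8760 ± 1100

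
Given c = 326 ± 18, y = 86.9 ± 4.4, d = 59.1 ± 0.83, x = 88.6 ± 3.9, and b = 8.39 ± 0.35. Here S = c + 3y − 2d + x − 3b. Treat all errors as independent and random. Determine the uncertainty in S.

22.7

S is a linear combination, so absolute uncertainties add in quadrature:
  (δc)² = 324;  (3·δy)² = 174;  (2·δd)² = 2.76;  (δx)² = 15.2;  (3·δb)² = 1.10
δS = √(517) = 22.7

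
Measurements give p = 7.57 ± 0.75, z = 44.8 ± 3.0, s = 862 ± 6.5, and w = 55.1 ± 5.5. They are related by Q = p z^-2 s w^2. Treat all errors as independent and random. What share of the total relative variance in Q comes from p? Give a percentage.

14.5%

(δQ/Q)² = (1·δp/p)² + (-2·δz/z)² + (1·δs/s)² + (2·δw/w)²
  p term: (1×0.0991)² = 0.00982
  z term: (-2×0.0670)² = 0.0179
  s term: (1×0.00754)² = 5.69e-05
  w term: (2×0.0998)² = 0.0399
Total = 0.0677. Share from p = 0.00982/0.0677 = 0.145.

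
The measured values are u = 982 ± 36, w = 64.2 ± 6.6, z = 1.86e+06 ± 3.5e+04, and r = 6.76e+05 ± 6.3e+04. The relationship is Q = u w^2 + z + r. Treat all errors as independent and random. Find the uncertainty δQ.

8.48e+05

Let p = u·w^2 = 4.05e+06. δp/p = √((1·δu/u)² + (2·δw/w)²) = √(0.00134 + 0.0423) = 0.209, so δp = 8.45e+05.
Q = p + z + r: δQ = √(δp² + δz² + δr²) = √(7.15e+11 + 1.22e+09 + 3.97e+09) = 8.48e+05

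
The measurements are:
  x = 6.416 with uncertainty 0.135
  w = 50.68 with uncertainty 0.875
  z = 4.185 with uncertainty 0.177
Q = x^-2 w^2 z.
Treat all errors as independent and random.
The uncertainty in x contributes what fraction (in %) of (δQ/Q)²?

37.3%

(δQ/Q)² = (-2·δx/x)² + (2·δw/w)² + (1·δz/z)²
  x term: (-2×0.0210)² = 0.00177
  w term: (2×0.0173)² = 0.00119
  z term: (1×0.0423)² = 0.00179
Total = 0.00475. Share from x = 0.00177/0.00475 = 0.373.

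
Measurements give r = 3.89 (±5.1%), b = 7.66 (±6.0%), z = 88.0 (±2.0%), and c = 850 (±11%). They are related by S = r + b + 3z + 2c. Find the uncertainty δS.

187

Absolute uncertainties add in quadrature for a linear combination:
  (δr)² = 0.0394;  (δb)² = 0.211;  (3·δz)² = 27.9;  (2·δc)² = 35000
δS = √(35000) = 187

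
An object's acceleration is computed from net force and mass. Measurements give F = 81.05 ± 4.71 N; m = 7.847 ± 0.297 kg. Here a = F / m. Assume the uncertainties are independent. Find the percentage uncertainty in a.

6.94%

Relative error in a monomial: (δa/a)² = Σ (nᵢ · δxᵢ/xᵢ)².
  (1·δF/F)² = (1×0.0581)² = 0.00338;  (-1·δm/m)² = (-1×0.0378)² = 0.00143
δa/a = √(0.00481) = 0.0694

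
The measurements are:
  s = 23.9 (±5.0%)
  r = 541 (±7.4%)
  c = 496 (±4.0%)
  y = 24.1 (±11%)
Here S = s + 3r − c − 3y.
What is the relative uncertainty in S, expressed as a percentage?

S is a linear combination, so absolute uncertainties add in quadrature:
  (δs)² = 1.43;  (3·δr)² = 14400;  (δc)² = 394;  (3·δy)² = 63.3
δS = √(14900) = 122
S = 1080, so δS/S = 122/1080 = 0.113.

11.3%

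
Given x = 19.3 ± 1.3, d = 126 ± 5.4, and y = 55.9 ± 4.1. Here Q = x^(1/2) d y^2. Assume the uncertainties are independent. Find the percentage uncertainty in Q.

Products/powers → add relative errors in quadrature, weighted by exponent:
  (½·δx/x)² = (0.5×0.0674)² = 0.00113;  (1·δd/d)² = (1×0.0429)² = 0.00184;  (2·δy/y)² = (2×0.0733)² = 0.0215
δQ/Q = √(0.0245) = 0.156

15.6%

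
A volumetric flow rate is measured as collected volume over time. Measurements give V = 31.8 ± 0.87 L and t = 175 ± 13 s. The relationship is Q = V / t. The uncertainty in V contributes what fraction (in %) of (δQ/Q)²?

11.9%

(δQ/Q)² = (1·δV/V)² + (-1·δt/t)²
  V term: (1×0.0274)² = 0.000748
  t term: (-1×0.0743)² = 0.00552
Total = 0.00627. Share from V = 0.000748/0.00627 = 0.119.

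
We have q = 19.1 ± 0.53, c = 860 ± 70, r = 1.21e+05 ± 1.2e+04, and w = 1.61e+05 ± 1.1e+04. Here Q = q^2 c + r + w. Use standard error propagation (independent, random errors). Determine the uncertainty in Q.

34900

Let p = q^2·c = 3.14e+05. δp/p = √((2·δq/q)² + (1·δc/c)²) = √(0.00308 + 0.00663) = 0.0985, so δp = 30900.
Q = p + r + w: δQ = √(δp² + δr² + δw²) = √(9.55e+08 + 1.44e+08 + 1.21e+08) = 34900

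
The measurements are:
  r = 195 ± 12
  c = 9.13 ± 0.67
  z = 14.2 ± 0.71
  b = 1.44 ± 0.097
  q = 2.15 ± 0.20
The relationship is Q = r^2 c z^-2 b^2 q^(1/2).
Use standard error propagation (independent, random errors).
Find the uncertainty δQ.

Since Q is a product/quotient, work with relative uncertainties:
  (2·δr/r)² = (2×0.0615)² = 0.0151;  (1·δc/c)² = (1×0.0734)² = 0.00539;  (-2·δz/z)² = (-2×0.0500)² = 0.0100;  (2·δb/b)² = (2×0.0674)² = 0.0182;  (½·δq/q)² = (0.5×0.0930)² = 0.00216
δQ/Q = √(0.0508) = 0.225
Q = 5230, so δQ = 0.225 × 5230 = 1180.

1180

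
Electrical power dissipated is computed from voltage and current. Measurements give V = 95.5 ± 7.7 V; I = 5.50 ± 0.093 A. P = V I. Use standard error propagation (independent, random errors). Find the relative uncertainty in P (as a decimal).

Products/powers → add relative errors in quadrature, weighted by exponent:
  (1·δV/V)² = (1×0.0806)² = 0.00650;  (1·δI/I)² = (1×0.0169)² = 0.000286
δP/P = √(0.00679) = 0.0824

0.0824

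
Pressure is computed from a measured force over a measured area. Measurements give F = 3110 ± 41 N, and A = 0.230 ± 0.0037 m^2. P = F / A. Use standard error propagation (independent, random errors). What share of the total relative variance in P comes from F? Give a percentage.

40.2%

(δP/P)² = (1·δF/F)² + (-1·δA/A)²
  F term: (1×0.0132)² = 0.000174
  A term: (-1×0.0161)² = 0.000259
Total = 0.000433. Share from F = 0.000174/0.000433 = 0.402.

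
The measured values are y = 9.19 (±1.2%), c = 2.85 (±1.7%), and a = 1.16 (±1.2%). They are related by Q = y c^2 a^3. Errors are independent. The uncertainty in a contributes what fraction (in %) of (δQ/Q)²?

49.9%

(δQ/Q)² = (1·δy/y)² + (2·δc/c)² + (3·δa/a)²
  y term: (1×0.0120)² = 0.000144
  c term: (2×0.0170)² = 0.00116
  a term: (3×0.0120)² = 0.00130
Total = 0.00260. Share from a = 0.00130/0.00260 = 0.499.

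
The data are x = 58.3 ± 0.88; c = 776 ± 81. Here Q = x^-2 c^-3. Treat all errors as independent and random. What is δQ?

1.98e-13

Since Q is a product/quotient, work with relative uncertainties:
  (-2·δx/x)² = (-2×0.0151)² = 0.000911;  (-3·δc/c)² = (-3×0.104)² = 0.0981
δQ/Q = √(0.0990) = 0.315
Q = 6.3e-13, so δQ = 0.315 × 6.3e-13 = 1.98e-13.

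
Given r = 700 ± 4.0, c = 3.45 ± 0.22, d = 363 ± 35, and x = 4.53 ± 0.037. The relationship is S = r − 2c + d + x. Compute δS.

Each term contributes (cᵢ δxᵢ)² to (δS)²:
  (δr)² = 16.0;  (2·δc)² = 0.194;  (δd)² = 1220;  (δx)² = 0.00137
δS = √(1240) = 35.2

35.2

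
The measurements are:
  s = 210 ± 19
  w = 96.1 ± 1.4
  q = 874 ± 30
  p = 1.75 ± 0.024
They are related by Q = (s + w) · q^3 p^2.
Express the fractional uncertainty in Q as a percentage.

12.3%

Let u = s + w = 306. δu = √(δs² + δw²) = √(361 + 1.96) = 19.1, so δu/u = 0.0622.
Q is then a monomial in u, q, p:
δQ/Q = √((δu/u)² + (3·δq/q)² + (2·δp/p)²) = √(0.00387 + 0.0106 + 0.000752) = 0.123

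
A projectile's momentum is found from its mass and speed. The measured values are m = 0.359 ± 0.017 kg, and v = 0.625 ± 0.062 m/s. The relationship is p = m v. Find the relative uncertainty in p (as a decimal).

For a monomial p ∝ m, v, fractional errors add in quadrature:
  (1·δm/m)² = (1×0.0474)² = 0.00224;  (1·δv/v)² = (1×0.0992)² = 0.00984
δp/p = √(0.0121) = 0.110

0.110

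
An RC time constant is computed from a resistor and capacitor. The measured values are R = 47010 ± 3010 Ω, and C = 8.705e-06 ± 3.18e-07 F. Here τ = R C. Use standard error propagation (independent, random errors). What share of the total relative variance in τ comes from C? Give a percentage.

24.6%

(δτ/τ)² = (1·δR/R)² + (1·δC/C)²
  R term: (1×0.0640)² = 0.00410
  C term: (1×0.0365)² = 0.00133
Total = 0.00543. Share from C = 0.00133/0.00543 = 0.246.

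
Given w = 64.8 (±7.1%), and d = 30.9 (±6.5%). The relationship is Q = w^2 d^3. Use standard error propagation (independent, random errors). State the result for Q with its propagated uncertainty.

(1.24 ± 0.299) × 10^8

Since Q is a product/quotient, work with relative uncertainties:
  (2·δw/w)² = (2×0.0710)² = 0.0202;  (3·δd/d)² = (3×0.0650)² = 0.0380
δQ/Q = √(0.0582) = 0.241
Q = 1.24e+08, so δQ = 0.241 × 1.24e+08 = 2.99e+07.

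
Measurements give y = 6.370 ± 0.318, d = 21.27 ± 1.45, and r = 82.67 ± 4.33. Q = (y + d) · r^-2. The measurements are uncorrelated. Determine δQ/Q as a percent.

Let u = y + d = 27.64. δu = √(δy² + δd²) = √(0.101 + 2.10) = 1.48, so δu/u = 0.0537.
Q is then a monomial in u, r:
δQ/Q = √((δu/u)² + (-2·δr/r)²) = √(0.00288 + 0.0110) = 0.118

11.8%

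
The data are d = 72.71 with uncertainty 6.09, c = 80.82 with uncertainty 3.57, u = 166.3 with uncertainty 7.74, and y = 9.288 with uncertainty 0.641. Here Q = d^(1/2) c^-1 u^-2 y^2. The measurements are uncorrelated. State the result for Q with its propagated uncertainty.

Since Q is a product/quotient, work with relative uncertainties:
  (½·δd/d)² = (0.5×0.0838)² = 0.00175;  (-1·δc/c)² = (-1×0.0442)² = 0.00195;  (-2·δu/u)² = (-2×0.0465)² = 0.00866;  (2·δy/y)² = (2×0.0690)² = 0.0191
δQ/Q = √(0.0314) = 0.177
Q = 0.0003291, so δQ = 0.177 × 0.0003291 = 5.83e-05.

(3.291 ± 0.583) × 10^-4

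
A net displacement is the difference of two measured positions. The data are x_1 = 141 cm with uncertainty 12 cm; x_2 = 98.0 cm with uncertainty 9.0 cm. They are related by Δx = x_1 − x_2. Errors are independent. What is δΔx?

Sums and differences: (δΔx)² = Σ (cᵢ δxᵢ)².
  (δx_1)² = 144;  (δx_2)² = 81.0
δΔx = √(225) = 15.0 cm

15.0 cm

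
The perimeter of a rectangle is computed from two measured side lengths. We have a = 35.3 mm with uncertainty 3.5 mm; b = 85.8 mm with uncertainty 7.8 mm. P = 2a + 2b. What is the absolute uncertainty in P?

P is a linear combination, so absolute uncertainties add in quadrature:
  (2·δa)² = 49.0;  (2·δb)² = 243
δP = √(292) = 17.1 mm

17.1 mm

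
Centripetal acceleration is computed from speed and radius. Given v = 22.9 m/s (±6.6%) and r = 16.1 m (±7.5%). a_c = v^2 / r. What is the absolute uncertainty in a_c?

4.95 m/s^2

Since a_c is a product/quotient, work with relative uncertainties:
  (2·δv/v)² = (2×0.0660)² = 0.0174;  (-1·δr/r)² = (-1×0.0750)² = 0.00562
δa_c/a_c = √(0.0230) = 0.152
a_c = 32.6 m/s^2, so δa_c = 0.152 × 32.6 = 4.95 m/s^2.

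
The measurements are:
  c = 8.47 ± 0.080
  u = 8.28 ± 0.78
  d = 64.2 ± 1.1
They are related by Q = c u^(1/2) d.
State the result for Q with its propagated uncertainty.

1560 ± 79.8

Each factor contributes (exponent × relative error)² to (δQ/Q)²:
  (1·δc/c)² = (1×0.00945)² = 8.92e-05;  (½·δu/u)² = (0.5×0.0942)² = 0.00222;  (1·δd/d)² = (1×0.0171)² = 0.000294
δQ/Q = √(0.00260) = 0.0510
Q = 1560, so δQ = 0.0510 × 1560 = 79.8.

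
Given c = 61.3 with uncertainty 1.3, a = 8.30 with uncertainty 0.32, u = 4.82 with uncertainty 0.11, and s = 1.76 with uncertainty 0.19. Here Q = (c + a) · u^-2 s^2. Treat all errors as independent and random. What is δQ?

2.06

Let w = c + a = 69.6. δw = √(δc² + δa²) = √(1.69 + 0.102) = 1.34, so δw/w = 0.0192.
Q is then a monomial in w, u, s:
δQ/Q = √((δw/w)² + (-2·δu/u)² + (2·δs/s)²) = √(0.000370 + 0.00208 + 0.0466) = 0.222
Q = 9.28, so δQ = 0.222 × 9.28 = 2.06.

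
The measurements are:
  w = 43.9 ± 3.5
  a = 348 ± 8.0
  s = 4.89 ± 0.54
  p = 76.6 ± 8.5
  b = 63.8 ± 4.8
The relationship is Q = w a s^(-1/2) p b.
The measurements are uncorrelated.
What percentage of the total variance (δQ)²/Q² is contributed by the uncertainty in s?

10.9%

(δQ/Q)² = (1·δw/w)² + (1·δa/a)² + (−½·δs/s)² + (1·δp/p)² + (1·δb/b)²
  w term: (1×0.0797)² = 0.00636
  a term: (1×0.0230)² = 0.000528
  s term: (-0.5×0.110)² = 0.00305
  p term: (1×0.111)² = 0.0123
  b term: (1×0.0752)² = 0.00566
Total = 0.0279. Share from s = 0.00305/0.0279 = 0.109.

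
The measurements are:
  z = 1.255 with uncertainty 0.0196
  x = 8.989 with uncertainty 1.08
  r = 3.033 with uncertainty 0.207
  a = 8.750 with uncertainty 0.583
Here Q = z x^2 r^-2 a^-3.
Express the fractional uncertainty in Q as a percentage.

34.1%

Since Q is a product/quotient, work with relative uncertainties:
  (1·δz/z)² = (1×0.0156)² = 0.000244;  (2·δx/x)² = (2×0.120)² = 0.0577;  (-2·δr/r)² = (-2×0.0682)² = 0.0186;  (-3·δa/a)² = (-3×0.0666)² = 0.0400
δQ/Q = √(0.117) = 0.341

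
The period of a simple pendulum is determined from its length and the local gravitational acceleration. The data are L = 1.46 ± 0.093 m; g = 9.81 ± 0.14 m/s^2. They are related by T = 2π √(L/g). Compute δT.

0.0791 s

Since T is a product/quotient, work with relative uncertainties:
  (½·δL/L)² = (0.5×0.0637)² = 0.00101;  (−½·δg/g)² = (-0.5×0.0143)² = 5.09e-05
δT/T = √(0.00107) = 0.0326
T = 2.42 s, so δT = 0.0326 × 2.42 = 0.0791 s.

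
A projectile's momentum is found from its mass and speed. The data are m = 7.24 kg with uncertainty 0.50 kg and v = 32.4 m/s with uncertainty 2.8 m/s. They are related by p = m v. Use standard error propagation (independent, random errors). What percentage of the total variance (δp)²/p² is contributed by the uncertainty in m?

39.0%

(δp/p)² = (1·δm/m)² + (1·δv/v)²
  m term: (1×0.0691)² = 0.00477
  v term: (1×0.0864)² = 0.00747
Total = 0.0122. Share from m = 0.00477/0.0122 = 0.390.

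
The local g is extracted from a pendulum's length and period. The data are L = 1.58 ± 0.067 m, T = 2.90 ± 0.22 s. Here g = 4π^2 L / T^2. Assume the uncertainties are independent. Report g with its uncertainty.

Each factor contributes (exponent × relative error)² to (δg/g)²:
  (1·δL/L)² = (1×0.0424)² = 0.00180;  (-2·δT/T)² = (-2×0.0759)² = 0.0230
δg/g = √(0.0248) = 0.158
g = 7.42 m/s^2, so δg = 0.158 × 7.42 = 1.17 m/s^2.

7.42 ± 1.17 m/s^2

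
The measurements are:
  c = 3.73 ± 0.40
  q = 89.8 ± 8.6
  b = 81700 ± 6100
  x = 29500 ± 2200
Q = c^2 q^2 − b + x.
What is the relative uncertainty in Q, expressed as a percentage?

54.9%

Let p = c^2·q^2 = 1.12e+05. δp/p = √((2·δc/c)² + (2·δq/q)²) = √(0.0460 + 0.0367) = 0.288, so δp = 32300.
Q = p − b + x: δQ = √(δp² + δb² + δx²) = √(1.04e+09 + 3.72e+07 + 4.84e+06) = 32900
Q = 60000, so δQ/Q = 32900/60000 = 0.549.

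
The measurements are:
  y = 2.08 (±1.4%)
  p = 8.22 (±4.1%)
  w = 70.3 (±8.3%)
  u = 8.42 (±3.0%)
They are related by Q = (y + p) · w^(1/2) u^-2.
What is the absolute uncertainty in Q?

0.0975

Let h = y + p = 10.3. δh = √(δy² + δp²) = √(0.000848 + 0.114) = 0.338, so δh/h = 0.0328.
Q is then a monomial in h, w, u:
δQ/Q = √((δh/h)² + (½·δw/w)² + (-2·δu/u)²) = √(0.00108 + 0.00172 + 0.00360) = 0.0800
Q = 1.22, so δQ = 0.0800 × 1.22 = 0.0975.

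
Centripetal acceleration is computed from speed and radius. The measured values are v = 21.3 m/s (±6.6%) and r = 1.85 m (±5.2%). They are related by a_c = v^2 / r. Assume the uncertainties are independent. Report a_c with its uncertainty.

245 ± 34.8 m/s^2

For a monomial a_c ∝ v^2, r^-1, fractional errors add in quadrature:
  (2·δv/v)² = (2×0.0660)² = 0.0174;  (-1·δr/r)² = (-1×0.0520)² = 0.00270
δa_c/a_c = √(0.0201) = 0.142
a_c = 245 m/s^2, so δa_c = 0.142 × 245 = 34.8 m/s^2.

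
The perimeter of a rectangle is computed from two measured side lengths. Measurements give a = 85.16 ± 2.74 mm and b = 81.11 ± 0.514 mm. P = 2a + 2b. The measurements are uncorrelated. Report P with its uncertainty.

P is a linear combination, so absolute uncertainties add in quadrature:
  (2·δa)² = 30.0;  (2·δb)² = 1.06
δP = √(31.1) = 5.58 mm
P = 332.5 mm.

332.5 ± 5.58 mm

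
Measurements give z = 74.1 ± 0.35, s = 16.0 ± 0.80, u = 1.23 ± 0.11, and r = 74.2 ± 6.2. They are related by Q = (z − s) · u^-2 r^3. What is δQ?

Let w = z − s = 58.1. δw = √(δz² + δs²) = √(0.122 + 0.640) = 0.873, so δw/w = 0.0150.
Q is then a monomial in w, u, r:
δQ/Q = √((δw/w)² + (-2·δu/u)² + (3·δr/r)²) = √(0.000226 + 0.0320 + 0.0628) = 0.308
Q = 1.57e+07, so δQ = 0.308 × 1.57e+07 = 4.84e+06.

4.84e+06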